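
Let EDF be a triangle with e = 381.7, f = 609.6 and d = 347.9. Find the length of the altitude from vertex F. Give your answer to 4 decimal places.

Semiperimeter s = (381.7 + 347.9 + 609.6)/2 = 669.6.
Heron's formula: area = √(669.6·287.9·321.7·60) ≈ 61000.
The altitude from F has length 2·area/f ≈ 200.13.

h_F ≈ 200.1312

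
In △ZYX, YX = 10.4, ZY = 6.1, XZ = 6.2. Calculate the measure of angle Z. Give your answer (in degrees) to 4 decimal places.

By the law of cosines, cos Z = (XZ² + ZY² − YX²) / (2·XZ·ZY) ≈ -0.42980, so ∠Z ≈ 115.45°.

115.4548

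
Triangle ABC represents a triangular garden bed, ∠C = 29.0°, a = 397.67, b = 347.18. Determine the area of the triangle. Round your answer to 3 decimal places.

33467.152

Area = ½·a·b·sin C ≈ 33467.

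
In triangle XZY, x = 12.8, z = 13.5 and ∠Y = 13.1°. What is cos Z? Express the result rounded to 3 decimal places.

cos Z ≈ -0.113

By the law of cosines, y² = x² + z² − 2·x·z·cos Y = 9.4839, so y ≈ 3.0796.
Law of cosines again: cos Z = (y² + x² − z²)/(2·y·x) ≈ -0.11322, so ∠Z ≈ 96.50°.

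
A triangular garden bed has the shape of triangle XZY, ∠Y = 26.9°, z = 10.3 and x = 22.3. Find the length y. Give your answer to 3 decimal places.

13.918

By the law of cosines, y² = x² + z² − 2·x·z·cos Y = 193.71, so y ≈ 13.918.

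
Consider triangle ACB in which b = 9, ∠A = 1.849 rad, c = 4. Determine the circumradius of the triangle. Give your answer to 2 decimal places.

By the law of cosines, a² = c² + b² − 2·c·b·cos A = 116.77, so a ≈ 10.806.
Area = ½·c·b·sin A ≈ 17.308.
Circumradius = a/(2 sin A) ≈ 5.6191.

5.62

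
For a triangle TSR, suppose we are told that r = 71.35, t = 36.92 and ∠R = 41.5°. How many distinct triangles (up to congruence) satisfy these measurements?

t·sin R = 36.92·sin(41.5°) ≈ 24.46.
Since r ≥ t, exactly one triangle exists.

1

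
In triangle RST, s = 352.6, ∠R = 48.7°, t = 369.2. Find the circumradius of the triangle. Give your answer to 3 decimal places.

By the law of cosines, r² = s² + t² − 2·s·t·cos R = 88797, so r ≈ 297.99.
Area = ½·s·t·sin R ≈ 48900.
Circumradius = r/(2 sin R) ≈ 198.33.

198.325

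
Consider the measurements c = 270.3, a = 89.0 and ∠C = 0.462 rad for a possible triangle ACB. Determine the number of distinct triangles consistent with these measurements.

a·sin C = 89.0·sin(0.462 rad) ≈ 39.67.
Since c ≥ a, exactly one triangle exists.

1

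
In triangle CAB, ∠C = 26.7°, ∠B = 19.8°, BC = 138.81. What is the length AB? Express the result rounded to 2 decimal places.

The third angle is ∠A = 180° − ∠B − ∠C = 133.50°.
Law of sines: AB = BC·sin C/sin A ≈ 85.983.

85.98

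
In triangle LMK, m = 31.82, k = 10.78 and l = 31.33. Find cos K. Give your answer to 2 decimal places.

0.94

By the law of cosines, cos K = (l² + m² − k²) / (2·l·m) ≈ 0.94184, so ∠K ≈ 19.64°.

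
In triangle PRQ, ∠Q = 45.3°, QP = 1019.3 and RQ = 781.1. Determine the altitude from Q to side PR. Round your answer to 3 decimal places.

By the law of cosines, PR² = RQ² + QP² − 2·RQ·QP·cos Q = 5.2904e+05, so PR ≈ 727.35.
Area = ½·RQ·QP·sin Q ≈ 2.8296e+05.
The altitude from Q has length 2·area/PR ≈ 778.06.

778.058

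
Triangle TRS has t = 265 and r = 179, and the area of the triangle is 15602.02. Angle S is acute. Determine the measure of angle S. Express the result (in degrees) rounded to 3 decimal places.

From area = ½·t·r·sin S, we get sin S = 2·area/(t·r) ≈ 0.65783.
Taking the acute solution, ∠S ≈ 41.13°.

∠S ≈ 41.134°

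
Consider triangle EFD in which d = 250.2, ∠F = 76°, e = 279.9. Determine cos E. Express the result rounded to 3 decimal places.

cos E ≈ 0.558

By the law of cosines, f² = d² + e² − 2·d·e·cos F = 1.0706e+05, so f ≈ 327.2.
Law of cosines again: cos E = (f² + d² − e²)/(2·f·d) ≈ 0.55772, so ∠E ≈ 56.10°.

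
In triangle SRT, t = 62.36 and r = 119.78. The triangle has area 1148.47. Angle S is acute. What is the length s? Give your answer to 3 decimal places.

From area = ½·r·t·sin S, we get sin S = 2·area/(r·t) ≈ 0.30751.
Taking the acute solution, ∠S ≈ 17.91°.
Law of cosines then gives s ≈ 63.411.

63.411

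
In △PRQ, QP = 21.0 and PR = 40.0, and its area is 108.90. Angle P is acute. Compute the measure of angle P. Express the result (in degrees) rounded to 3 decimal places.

15.028

From area = ½·QP·PR·sin P, we get sin P = 2·area/(QP·PR) ≈ 0.25929.
Taking the acute solution, ∠P ≈ 15.03°.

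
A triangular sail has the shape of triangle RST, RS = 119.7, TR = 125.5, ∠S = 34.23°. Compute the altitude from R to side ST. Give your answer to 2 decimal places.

67.33

Law of sines: sin T = RS·sin S/TR ≈ 0.53652.
Since TR ≥ RS, only the acute value applies: ∠T ≈ 32.45°.
Then ∠R = 180° − ∠S − ∠T ≈ 113.32°.
Law of sines gives ST = TR·sin R/sin S ≈ 204.87.
Area = ½·TR·RS·sin R ≈ 6897.4.
The altitude from R has length 2·area/ST ≈ 67.333.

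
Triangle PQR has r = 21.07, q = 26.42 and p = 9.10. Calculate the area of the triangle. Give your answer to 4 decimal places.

area ≈ 85.7765

Semiperimeter s = (9.1 + 26.42 + 21.07)/2 = 28.295.
Heron's formula: area = √(28.295·19.195·1.875·7.225) ≈ 85.777.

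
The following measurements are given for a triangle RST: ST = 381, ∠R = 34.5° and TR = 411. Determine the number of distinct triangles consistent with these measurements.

2

TR·sin R = 411·sin(34.5°) ≈ 232.8.
Since TR sin R < ST < TR (232.8 < 381 < 411), two triangles exist.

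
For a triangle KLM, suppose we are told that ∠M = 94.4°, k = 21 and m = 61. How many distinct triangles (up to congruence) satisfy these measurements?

k·sin M = 21·sin(94.4°) ≈ 20.94.
Since ∠M is not acute, a triangle exists only if m > k; here m > k, so there is exactly one triangle.

1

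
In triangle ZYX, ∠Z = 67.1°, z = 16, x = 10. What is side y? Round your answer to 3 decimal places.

Law of sines: sin X = x·sin Z/z ≈ 0.57574.
Since z ≥ x, only the acute value applies: ∠X ≈ 35.15°.
Then ∠Y = 180° − ∠Z − ∠X ≈ 77.75°.
Law of sines gives y = z·sin Y/sin Z ≈ 16.973.

16.973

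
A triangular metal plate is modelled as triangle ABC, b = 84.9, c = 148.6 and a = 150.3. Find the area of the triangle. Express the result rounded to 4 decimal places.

area ≈ 6081.6299

Semiperimeter s = (150.3 + 84.9 + 148.6)/2 = 191.9.
Heron's formula: area = √(191.9·41.6·107·43.3) ≈ 6081.6.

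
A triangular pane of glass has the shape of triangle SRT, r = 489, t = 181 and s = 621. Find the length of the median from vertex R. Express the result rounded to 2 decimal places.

m_R ≈ 386.55

Median from R: ½√(2·t² + 2·s² − r²) ≈ 386.55.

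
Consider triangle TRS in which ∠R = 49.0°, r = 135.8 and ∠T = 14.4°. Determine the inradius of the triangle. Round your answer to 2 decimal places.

15.91

The third angle is ∠S = 180° − ∠T − ∠R = 116.60°.
Law of sines: t = r·sin T/sin R ≈ 44.748.
Law of sines: s = r·sin S/sin R ≈ 160.89.
Area = ½·r·t·sin S ≈ 2716.8.
Semiperimeter p = (44.748+135.8+160.89)/2 = 170.72.
Inradius = area/p = 2716.8/170.72 ≈ 15.914.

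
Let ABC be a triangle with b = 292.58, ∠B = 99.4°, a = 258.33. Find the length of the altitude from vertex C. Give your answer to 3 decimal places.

Law of sines: sin A = a·sin B/b ≈ 0.87108.
Since b ≥ a, only the acute value applies: ∠A ≈ 60.58°.
Then ∠C = 180° − ∠B − ∠A ≈ 20.02°.
Law of sines gives c = b·sin C/sin B ≈ 101.51.
Area = ½·b·a·sin C ≈ 12935.
The altitude from C has length 2·area/c ≈ 254.86.

h_C ≈ 254.861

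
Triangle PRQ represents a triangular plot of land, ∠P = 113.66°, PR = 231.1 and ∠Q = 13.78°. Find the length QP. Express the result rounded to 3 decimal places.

770.342

The third angle is ∠R = 180° − ∠Q − ∠P = 52.56°.
Law of sines: QP = PR·sin R/sin Q ≈ 770.34.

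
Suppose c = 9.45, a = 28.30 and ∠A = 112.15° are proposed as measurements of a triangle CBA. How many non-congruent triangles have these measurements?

1

c·sin A = 9.45·sin(112.15°) ≈ 8.753.
Since ∠A is not acute, a triangle exists only if a > c; here a > c, so there is exactly one triangle.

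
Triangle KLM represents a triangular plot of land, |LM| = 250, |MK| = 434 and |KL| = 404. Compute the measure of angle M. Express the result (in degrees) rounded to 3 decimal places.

By the law of cosines, cos M = (|LM|² + |MK|² − |KL|²) / (2·|LM|·|MK|) ≈ 0.40387, so ∠M ≈ 66.18°.

∠M ≈ 66.180°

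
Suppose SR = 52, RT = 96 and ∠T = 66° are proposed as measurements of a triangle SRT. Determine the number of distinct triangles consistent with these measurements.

0

RT·sin T = 96·sin(66°) ≈ 87.7.
Since SR = 52 < 87.7 = RT sin T, no triangle exists.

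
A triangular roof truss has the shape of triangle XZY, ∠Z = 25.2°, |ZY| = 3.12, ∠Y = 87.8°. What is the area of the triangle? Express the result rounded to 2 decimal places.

area ≈ 2.25

The third angle is ∠X = 180° − ∠Z − ∠Y = 67.00°.
Law of sines: |YX| = |ZY|·sin Z/sin X ≈ 1.4432.
Law of sines: |XZ| = |ZY|·sin Y/sin X ≈ 3.3869.
Area = ½·|ZY|·|YX|·sin Y ≈ 2.2497.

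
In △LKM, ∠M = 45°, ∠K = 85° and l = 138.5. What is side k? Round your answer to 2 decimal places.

The third angle is ∠L = 180° − ∠K − ∠M = 50.00°.
Law of sines: k = l·sin K/sin L ≈ 180.11.

180.11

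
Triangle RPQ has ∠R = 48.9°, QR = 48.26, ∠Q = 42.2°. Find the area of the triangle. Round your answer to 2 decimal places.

The third angle is ∠P = 180° − ∠Q − ∠R = 88.90°.
Law of sines: PQ = QR·sin R/sin P ≈ 36.374.
Law of sines: RP = QR·sin Q/sin P ≈ 32.423.
Area = ½·QR·PQ·sin Q ≈ 589.57.

589.57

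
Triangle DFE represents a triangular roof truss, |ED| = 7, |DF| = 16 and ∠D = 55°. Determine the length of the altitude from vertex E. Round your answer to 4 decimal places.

By the law of cosines, |FE|² = |ED|² + |DF|² − 2·|ED|·|DF|·cos D = 176.52, so |FE| ≈ 13.286.
Area = ½·|ED|·|DF|·sin D ≈ 45.873.
The altitude from E has length 2·area/|DF| ≈ 5.7341.

5.7341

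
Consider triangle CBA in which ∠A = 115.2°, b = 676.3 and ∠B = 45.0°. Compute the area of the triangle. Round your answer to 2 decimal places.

The third angle is ∠C = 180° − ∠B − ∠A = 19.80°.
Law of sines: c = b·sin C/sin B ≈ 323.98.
Law of sines: a = b·sin A/sin B ≈ 865.41.
Area = ½·b·c·sin A ≈ 99127.

area ≈ 99127.28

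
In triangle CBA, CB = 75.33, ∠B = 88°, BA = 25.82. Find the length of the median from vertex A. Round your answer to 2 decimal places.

m_A ≈ 44.92

By the law of cosines, AC² = CB² + BA² − 2·CB·BA·cos B = 6205.5, so AC ≈ 78.775.
Median from A: ½√(2·BA² + 2·AC² − CB²) ≈ 44.916.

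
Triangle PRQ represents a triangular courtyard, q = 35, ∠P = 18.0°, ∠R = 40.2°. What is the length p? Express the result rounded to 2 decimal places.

12.73

The third angle is ∠Q = 180° − ∠P − ∠R = 121.80°.
Law of sines: p = q·sin P/sin Q ≈ 12.726.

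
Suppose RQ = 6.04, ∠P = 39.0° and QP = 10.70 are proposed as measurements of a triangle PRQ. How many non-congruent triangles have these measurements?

0

QP·sin P = 10.70·sin(39.0°) ≈ 6.734.
Since RQ = 6.04 < 6.734 = QP sin P, no triangle exists.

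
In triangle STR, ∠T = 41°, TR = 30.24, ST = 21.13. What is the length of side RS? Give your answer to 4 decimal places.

19.9113

By the law of cosines, RS² = ST² + TR² − 2·ST·TR·cos T = 396.46, so RS ≈ 19.911.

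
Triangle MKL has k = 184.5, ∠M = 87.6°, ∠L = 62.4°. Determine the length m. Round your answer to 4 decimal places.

368.6763

The third angle is ∠K = 180° − ∠L − ∠M = 30.00°.
Law of sines: m = k·sin M/sin K ≈ 368.68.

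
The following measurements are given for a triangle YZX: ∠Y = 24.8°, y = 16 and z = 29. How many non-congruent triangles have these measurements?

2

z·sin Y = 29·sin(24.8°) ≈ 12.16.
Since z sin Y < y < z (12.16 < 16 < 29), two triangles exist.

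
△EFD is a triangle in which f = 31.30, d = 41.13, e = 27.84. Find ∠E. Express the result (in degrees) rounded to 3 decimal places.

∠E ≈ 42.566°

By the law of cosines, cos E = (f² + d² − e²) / (2·f·d) ≈ 0.73650, so ∠E ≈ 42.57°.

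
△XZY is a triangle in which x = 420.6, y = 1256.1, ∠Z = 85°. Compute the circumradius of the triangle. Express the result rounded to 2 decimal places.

By the law of cosines, z² = y² + x² − 2·y·x·cos Z = 1.6626e+06, so z ≈ 1289.4.
Area = ½·y·x·sin Z ≈ 2.6315e+05.
Circumradius = z/(2 sin Z) ≈ 647.17.

R ≈ 647.17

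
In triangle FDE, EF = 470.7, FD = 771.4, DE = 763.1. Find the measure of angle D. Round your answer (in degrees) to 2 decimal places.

By the law of cosines, cos D = (FD² + DE² − EF²) / (2·FD·DE) ≈ 0.81187, so ∠D ≈ 35.72°.

35.72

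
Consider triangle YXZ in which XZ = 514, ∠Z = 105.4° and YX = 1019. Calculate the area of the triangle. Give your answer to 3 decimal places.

Law of sines: sin Y = XZ·sin Z/YX ≈ 0.48631.
Since YX ≥ XZ, only the acute value applies: ∠Y ≈ 29.10°.
Then ∠X = 180° − ∠Z − ∠Y ≈ 45.50°.
Law of sines gives ZY = YX·sin X/sin Z ≈ 753.9.
Area = ½·YX·XZ·sin X ≈ 1.8679e+05.

area ≈ 186794.499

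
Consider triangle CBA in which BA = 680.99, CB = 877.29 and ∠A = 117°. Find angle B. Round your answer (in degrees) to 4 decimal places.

∠B ≈ 19.2401°

Law of sines: sin C = BA·sin A/CB ≈ 0.69164.
Since CB ≥ BA, only the acute value applies: ∠C ≈ 43.76°.
Then ∠B = 180° − ∠A − ∠C ≈ 19.24°.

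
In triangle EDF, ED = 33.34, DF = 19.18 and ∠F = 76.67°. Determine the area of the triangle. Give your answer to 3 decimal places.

299.068

Law of sines: sin E = DF·sin F/ED ≈ 0.55979.
Since ED ≥ DF, only the acute value applies: ∠E ≈ 34.04°.
Then ∠D = 180° − ∠F − ∠E ≈ 69.29°.
Law of sines gives FE = ED·sin D/sin F ≈ 32.049.
Area = ½·ED·DF·sin D ≈ 299.07.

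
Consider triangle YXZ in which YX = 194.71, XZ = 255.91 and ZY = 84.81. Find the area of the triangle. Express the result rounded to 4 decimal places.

area ≈ 6496.1858

Semiperimeter s = (255.91 + 84.81 + 194.71)/2 = 267.72.
Heron's formula: area = √(267.72·11.805·182.91·73.005) ≈ 6496.2.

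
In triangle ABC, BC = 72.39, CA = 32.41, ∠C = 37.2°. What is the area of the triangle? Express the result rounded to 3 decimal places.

Area = ½·BC·CA·sin C ≈ 709.24.

area ≈ 709.243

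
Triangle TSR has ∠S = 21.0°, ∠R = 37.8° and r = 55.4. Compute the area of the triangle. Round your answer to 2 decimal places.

767.49

The third angle is ∠T = 180° − ∠S − ∠R = 121.20°.
Law of sines: t = r·sin T/sin R ≈ 77.315.
Law of sines: s = r·sin S/sin R ≈ 32.392.
Area = ½·r·t·sin S ≈ 767.49.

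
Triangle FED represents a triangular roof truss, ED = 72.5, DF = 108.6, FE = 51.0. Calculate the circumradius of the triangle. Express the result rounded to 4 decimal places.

R ≈ 64.1445

By the law of cosines, cos F = (DF² + FE² − ED²) / (2·DF·FE) ≈ 0.82500, so ∠F ≈ 34.41°.
Circumradius = ED/(2 sin F) ≈ 64.145.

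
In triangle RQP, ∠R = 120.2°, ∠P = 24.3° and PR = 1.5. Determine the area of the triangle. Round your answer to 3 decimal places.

The third angle is ∠Q = 180° − ∠P − ∠R = 35.50°.
Law of sines: QP = PR·sin R/sin Q ≈ 2.2325.
Law of sines: RQ = PR·sin P/sin Q ≈ 1.063.
Area = ½·PR·QP·sin P ≈ 0.68903.

0.689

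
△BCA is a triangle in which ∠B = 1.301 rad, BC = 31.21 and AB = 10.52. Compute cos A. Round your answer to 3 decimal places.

By the law of cosines, CA² = AB² + BC² − 2·AB·BC·cos B = 909.71, so CA ≈ 30.161.
Law of cosines again: cos A = (CA² + AB² − BC²)/(2·CA·AB) ≈ 0.07299, so ∠A ≈ 1.498 rad.

cos A ≈ 0.073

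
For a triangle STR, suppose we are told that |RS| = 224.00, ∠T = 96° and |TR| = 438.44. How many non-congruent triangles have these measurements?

0

|TR|·sin T = 438.44·sin(96°) ≈ 436.
Since ∠T is not acute, a triangle exists only if |RS| > |TR|; here |RS| ≤ |TR|, so there is no triangle.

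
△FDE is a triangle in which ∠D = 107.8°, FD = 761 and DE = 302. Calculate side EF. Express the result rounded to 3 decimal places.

By the law of cosines, EF² = FD² + DE² − 2·FD·DE·cos D = 8.1084e+05, so EF ≈ 900.46.

900.464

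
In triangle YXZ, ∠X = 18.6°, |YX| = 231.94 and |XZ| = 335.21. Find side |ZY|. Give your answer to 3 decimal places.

By the law of cosines, |ZY|² = |YX|² + |XZ|² − 2·|YX|·|XZ|·cos X = 18787, so |ZY| ≈ 137.06.

137.064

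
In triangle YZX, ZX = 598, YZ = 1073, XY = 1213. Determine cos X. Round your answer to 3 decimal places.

By the law of cosines, cos X = (ZX² + XY² − YZ²) / (2·ZX·XY) ≈ 0.46710, so ∠X ≈ 62.15°.

0.467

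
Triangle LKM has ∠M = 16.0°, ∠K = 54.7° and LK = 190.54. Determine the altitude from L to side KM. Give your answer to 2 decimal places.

h_L ≈ 155.51

The third angle is ∠L = 180° − ∠K − ∠M = 109.30°.
Law of sines: KM = LK·sin L/sin M ≈ 652.42.
Law of sines: ML = LK·sin K/sin M ≈ 564.17.
Area = ½·LK·KM·sin K ≈ 50728.
The altitude from L has length 2·area/KM ≈ 155.51.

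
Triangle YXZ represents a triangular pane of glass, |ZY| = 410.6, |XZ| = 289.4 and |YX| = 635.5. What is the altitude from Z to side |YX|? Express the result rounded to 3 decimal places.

Semiperimeter s = (289.4 + 410.6 + 635.5)/2 = 667.75.
Heron's formula: area = √(667.75·378.35·257.15·32.25) ≈ 45773.
The altitude from Z has length 2·area/|YX| ≈ 144.05.

144.054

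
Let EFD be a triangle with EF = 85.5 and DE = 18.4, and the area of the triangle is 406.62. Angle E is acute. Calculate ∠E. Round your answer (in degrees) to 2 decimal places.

From area = ½·DE·EF·sin E, we get sin E = 2·area/(DE·EF) ≈ 0.51693.
Taking the acute solution, ∠E ≈ 31.13°.

∠E ≈ 31.13°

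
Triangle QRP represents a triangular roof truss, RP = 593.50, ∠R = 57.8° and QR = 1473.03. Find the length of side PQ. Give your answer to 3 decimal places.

By the law of cosines, PQ² = QR² + RP² − 2·QR·RP·cos R = 1.5903e+06, so PQ ≈ 1261.1.

1261.084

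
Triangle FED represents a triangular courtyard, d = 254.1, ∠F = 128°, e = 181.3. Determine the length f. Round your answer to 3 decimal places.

392.634

By the law of cosines, f² = e² + d² − 2·e·d·cos F = 1.5416e+05, so f ≈ 392.63.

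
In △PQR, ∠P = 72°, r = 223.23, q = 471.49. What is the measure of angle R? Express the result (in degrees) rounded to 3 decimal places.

∠R ≈ 27.810°

By the law of cosines, p² = q² + r² − 2·q·r·cos P = 2.0709e+05, so p ≈ 455.07.
Law of cosines again: cos R = (p² + q² − r²)/(2·p·q) ≈ 0.88450, so ∠R ≈ 27.81°.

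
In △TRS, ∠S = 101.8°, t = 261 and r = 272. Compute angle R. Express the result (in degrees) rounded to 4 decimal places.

40.0609

By the law of cosines, s² = t² + r² − 2·t·r·cos S = 1.7114e+05, so s ≈ 413.69.
Law of cosines again: cos R = (s² + t² − r²)/(2·s·t) ≈ 0.76536, so ∠R ≈ 40.06°.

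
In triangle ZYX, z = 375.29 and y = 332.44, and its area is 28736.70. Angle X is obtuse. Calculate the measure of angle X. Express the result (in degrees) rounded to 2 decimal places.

From area = ½·z·y·sin X, we get sin X = 2·area/(z·y) ≈ 0.46067.
Taking the obtuse solution, ∠X ≈ 152.57°.

∠X ≈ 152.57°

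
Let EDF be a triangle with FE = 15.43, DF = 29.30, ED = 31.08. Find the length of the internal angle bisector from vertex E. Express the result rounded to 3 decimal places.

By the law of cosines, cos E = (FE² + ED² − DF²) / (2·FE·ED) ≈ 0.36029, so ∠E ≈ 68.88°.
The bisector from E has length 2·FE·ED·cos(∠E/2)/(FE+ED) ≈ 17.007.

t_E ≈ 17.007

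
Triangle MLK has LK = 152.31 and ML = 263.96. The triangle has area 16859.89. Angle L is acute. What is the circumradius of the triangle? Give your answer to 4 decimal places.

R ≈ 132.0788

From area = ½·ML·LK·sin L, we get sin L = 2·area/(ML·LK) ≈ 0.83872.
Taking the acute solution, ∠L ≈ 57.01°.
Law of cosines then gives KM ≈ 221.55.
Circumradius = KM/(2 sin L) ≈ 132.08.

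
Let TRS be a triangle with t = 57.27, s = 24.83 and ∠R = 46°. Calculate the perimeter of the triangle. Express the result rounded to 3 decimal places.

125.926

By the law of cosines, r² = s² + t² − 2·s·t·cos R = 1920.8, so r ≈ 43.826.
Semiperimeter p = (57.27+43.826+24.83)/2 = 62.963.
Perimeter = 57.27 + 43.826 + 24.83 = 125.93.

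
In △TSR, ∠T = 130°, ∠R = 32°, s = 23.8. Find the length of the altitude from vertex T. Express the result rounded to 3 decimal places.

The third angle is ∠S = 180° − ∠R − ∠T = 18.00°.
Law of sines: t = s·sin T/sin S ≈ 59.
Law of sines: r = s·sin R/sin S ≈ 40.814.
Area = ½·s·t·sin R ≈ 372.05.
The altitude from T has length 2·area/t ≈ 12.612.

h_T ≈ 12.612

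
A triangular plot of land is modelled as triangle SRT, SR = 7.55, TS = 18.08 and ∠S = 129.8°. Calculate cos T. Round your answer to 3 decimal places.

cos T ≈ 0.969

By the law of cosines, RT² = TS² + SR² − 2·TS·SR·cos S = 558.64, so RT ≈ 23.636.
Law of cosines again: cos T = (RT² + TS² − SR²)/(2·RT·TS) ≈ 0.96942, so ∠T ≈ 14.21°.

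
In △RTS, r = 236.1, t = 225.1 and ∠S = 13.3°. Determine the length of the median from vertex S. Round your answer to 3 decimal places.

m_S ≈ 229.049

By the law of cosines, s² = r² + t² − 2·r·t·cos S = 2971.9, so s ≈ 54.515.
Median from S: ½√(2·r² + 2·t² − s²) ≈ 229.05.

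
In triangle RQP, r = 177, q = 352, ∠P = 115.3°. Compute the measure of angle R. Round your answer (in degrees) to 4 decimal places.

20.5157

By the law of cosines, p² = r² + q² − 2·r·q·cos P = 2.0849e+05, so p ≈ 456.6.
Law of cosines again: cos R = (q² + p² − r²)/(2·q·p) ≈ 0.93658, so ∠R ≈ 20.52°.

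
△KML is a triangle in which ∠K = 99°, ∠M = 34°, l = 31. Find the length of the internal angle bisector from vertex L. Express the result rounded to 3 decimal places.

27.758

The third angle is ∠L = 180° − ∠K − ∠M = 47.00°.
Law of sines: k = l·sin K/sin L ≈ 41.865.
Law of sines: m = l·sin M/sin L ≈ 23.703.
The bisector from L has length 2·k·m·cos(∠L/2)/(k+m) ≈ 27.758.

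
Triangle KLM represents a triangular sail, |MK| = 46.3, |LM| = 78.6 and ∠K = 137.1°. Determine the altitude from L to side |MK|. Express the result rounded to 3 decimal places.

Law of sines: sin L = |MK|·sin K/|LM| ≈ 0.40098.
Since |LM| ≥ |MK|, only the acute value applies: ∠L ≈ 23.64°.
Then ∠M = 180° − ∠K − ∠L ≈ 19.26°.
Law of sines gives |KL| = |LM|·sin M/sin K ≈ 38.088.
Area = ½·|LM|·|MK|·sin M ≈ 600.21.
The altitude from L has length 2·area/|MK| ≈ 25.927.

h_L ≈ 25.927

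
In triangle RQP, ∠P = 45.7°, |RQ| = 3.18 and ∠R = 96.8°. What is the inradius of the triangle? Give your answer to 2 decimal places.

0.83

The third angle is ∠Q = 180° − ∠P − ∠R = 37.50°.
Law of sines: |QP| = |RQ|·sin R/sin P ≈ 4.412.
Law of sines: |PR| = |RQ|·sin Q/sin P ≈ 2.7049.
Area = ½·|RQ|·|QP|·sin Q ≈ 4.2705.
Semiperimeter s = (4.412+2.7049+3.18)/2 = 5.1484.
Inradius = area/s = 4.2705/5.1484 ≈ 0.82948.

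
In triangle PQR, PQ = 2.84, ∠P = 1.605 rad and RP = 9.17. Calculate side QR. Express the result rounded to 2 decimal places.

By the law of cosines, QR² = RP² + PQ² − 2·RP·PQ·cos P = 93.936, so QR ≈ 9.692.

9.69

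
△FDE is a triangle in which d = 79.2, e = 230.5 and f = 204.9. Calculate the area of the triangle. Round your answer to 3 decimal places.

Semiperimeter s = (204.9 + 79.2 + 230.5)/2 = 257.3.
Heron's formula: area = √(257.3·52.4·178.1·26.8) ≈ 8022.

area ≈ 8022.041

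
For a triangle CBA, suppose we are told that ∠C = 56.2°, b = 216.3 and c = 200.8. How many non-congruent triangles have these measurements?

b·sin C = 216.3·sin(56.2°) ≈ 179.7.
Since b sin C < c < b (179.7 < 200.8 < 216.3), two triangles exist.

2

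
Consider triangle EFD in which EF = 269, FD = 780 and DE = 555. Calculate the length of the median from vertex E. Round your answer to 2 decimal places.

195.17

Median from E: ½√(2·DE² + 2·EF² − FD²) ≈ 195.17.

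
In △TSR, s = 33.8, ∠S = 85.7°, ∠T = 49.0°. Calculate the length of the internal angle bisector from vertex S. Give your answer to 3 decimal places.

18.193

The third angle is ∠R = 180° − ∠T − ∠S = 45.30°.
Law of sines: t = s·sin T/sin S ≈ 25.581.
Law of sines: r = s·sin R/sin S ≈ 24.093.
The bisector from S has length 2·r·t·cos(∠S/2)/(r+t) ≈ 18.193.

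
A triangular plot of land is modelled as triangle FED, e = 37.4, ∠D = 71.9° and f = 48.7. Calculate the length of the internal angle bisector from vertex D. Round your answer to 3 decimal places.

34.250

By the law of cosines, d² = f² + e² − 2·f·e·cos D = 2638.7, so d ≈ 51.369.
The bisector from D has length 2·f·e·cos(∠D/2)/(f+e) ≈ 34.25.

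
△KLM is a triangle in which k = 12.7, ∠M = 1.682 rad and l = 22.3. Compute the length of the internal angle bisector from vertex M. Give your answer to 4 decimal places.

t_M ≈ 10.7898

By the law of cosines, m² = k² + l² − 2·k·l·cos M = 721.44, so m ≈ 26.86.
The bisector from M has length 2·k·l·cos(∠M/2)/(k+l) ≈ 10.79.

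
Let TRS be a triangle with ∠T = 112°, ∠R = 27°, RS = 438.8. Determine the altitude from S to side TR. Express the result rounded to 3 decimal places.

199.211

The third angle is ∠S = 180° − ∠T − ∠R = 41.00°.
Law of sines: ST = RS·sin R/sin T ≈ 214.86.
Law of sines: TR = RS·sin S/sin T ≈ 310.49.
Area = ½·RS·ST·sin S ≈ 30926.
The altitude from S has length 2·area/TR ≈ 199.21.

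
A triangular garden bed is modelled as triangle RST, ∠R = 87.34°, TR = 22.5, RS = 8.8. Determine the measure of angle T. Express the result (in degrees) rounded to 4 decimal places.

By the law of cosines, ST² = TR² + RS² − 2·TR·RS·cos R = 565.31, so ST ≈ 23.776.
Law of cosines again: cos T = (ST² + TR² − RS²)/(2·ST·TR) ≈ 0.92914, so ∠T ≈ 21.70°.

21.6982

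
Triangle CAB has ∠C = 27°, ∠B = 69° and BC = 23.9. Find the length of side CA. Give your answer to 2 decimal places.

The third angle is ∠A = 180° − ∠B − ∠C = 84.00°.
Law of sines: CA = BC·sin B/sin A ≈ 22.435.

22.44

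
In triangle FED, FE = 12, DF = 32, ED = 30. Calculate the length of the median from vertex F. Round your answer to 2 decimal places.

m_F ≈ 18.95

Median from F: ½√(2·DF² + 2·FE² − ED²) ≈ 18.947.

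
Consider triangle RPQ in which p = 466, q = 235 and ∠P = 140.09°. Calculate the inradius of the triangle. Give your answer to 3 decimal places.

Law of sines: sin Q = q·sin P/p ≈ 0.32355.
Since p ≥ q, only the acute value applies: ∠Q ≈ 18.88°.
Then ∠R = 180° − ∠P − ∠Q ≈ 21.03°.
Law of sines gives r = p·sin R/sin P ≈ 260.68.
Area = ½·p·q·sin R ≈ 19651.
Semiperimeter s = (260.68+466+235)/2 = 480.84.
Inradius = area/s = 19651/480.84 ≈ 40.869.

40.869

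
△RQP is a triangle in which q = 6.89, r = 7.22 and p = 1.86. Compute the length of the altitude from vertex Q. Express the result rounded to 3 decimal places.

Semiperimeter s = (7.22 + 6.89 + 1.86)/2 = 7.985.
Heron's formula: area = √(7.985·0.765·1.095·6.125) ≈ 6.4007.
The altitude from Q has length 2·area/q ≈ 1.858.

1.858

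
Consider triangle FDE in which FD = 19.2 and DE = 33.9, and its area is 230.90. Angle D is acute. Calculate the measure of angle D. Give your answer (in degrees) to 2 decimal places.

From area = ½·FD·DE·sin D, we get sin D = 2·area/(FD·DE) ≈ 0.70950.
Taking the acute solution, ∠D ≈ 45.19°.

∠D ≈ 45.19°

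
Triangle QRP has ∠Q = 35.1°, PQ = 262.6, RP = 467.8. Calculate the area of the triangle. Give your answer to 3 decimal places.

Law of sines: sin R = PQ·sin Q/RP ≈ 0.32278.
Since RP ≥ PQ, only the acute value applies: ∠R ≈ 18.83°.
Then ∠P = 180° − ∠Q − ∠R ≈ 126.07°.
Law of sines gives QR = RP·sin P/sin Q ≈ 657.61.
Area = ½·RP·PQ·sin P ≈ 49648.

49648.115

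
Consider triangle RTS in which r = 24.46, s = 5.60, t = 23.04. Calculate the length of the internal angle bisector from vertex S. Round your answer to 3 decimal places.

t_S ≈ 23.574

By the law of cosines, cos S = (r² + t² − s²) / (2·r·t) ≈ 0.97397, so ∠S ≈ 0.229 rad.
The bisector from S has length 2·r·t·cos(∠S/2)/(r+t) ≈ 23.574.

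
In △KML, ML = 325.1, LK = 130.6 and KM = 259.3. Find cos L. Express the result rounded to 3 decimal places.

By the law of cosines, cos L = (ML² + LK² − KM²) / (2·ML·LK) ≈ 0.65370, so ∠L ≈ 49.18°.

cos L ≈ 0.654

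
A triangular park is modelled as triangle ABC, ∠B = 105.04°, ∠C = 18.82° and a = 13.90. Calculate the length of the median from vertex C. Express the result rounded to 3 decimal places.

m_C ≈ 14.832

The third angle is ∠A = 180° − ∠B − ∠C = 56.14°.
Law of sines: b = a·sin B/sin A ≈ 16.165.
Law of sines: c = a·sin C/sin A ≈ 5.3999.
Median from C: ½√(2·a² + 2·b² − c²) ≈ 14.832.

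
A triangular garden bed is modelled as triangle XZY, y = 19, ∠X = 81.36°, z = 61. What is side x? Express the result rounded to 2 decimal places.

61.10

By the law of cosines, x² = z² + y² − 2·z·y·cos X = 3733.8, so x ≈ 61.105.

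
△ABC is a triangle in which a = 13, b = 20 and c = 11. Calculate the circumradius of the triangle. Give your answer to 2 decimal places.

By the law of cosines, cos A = (b² + c² − a²) / (2·b·c) ≈ 0.80000, so ∠A ≈ 36.87°.
Circumradius = a/(2 sin A) ≈ 10.833.

R ≈ 10.83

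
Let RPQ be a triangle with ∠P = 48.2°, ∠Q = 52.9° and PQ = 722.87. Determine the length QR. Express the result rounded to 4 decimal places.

549.1555

The third angle is ∠R = 180° − ∠P − ∠Q = 78.90°.
Law of sines: QR = PQ·sin P/sin R ≈ 549.16.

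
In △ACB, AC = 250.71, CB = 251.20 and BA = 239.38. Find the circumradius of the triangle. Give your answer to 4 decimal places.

R ≈ 142.7607

By the law of cosines, cos A = (BA² + AC² − CB²) / (2·BA·AC) ≈ 0.47536, so ∠A ≈ 61.62°.
Circumradius = CB/(2 sin A) ≈ 142.76.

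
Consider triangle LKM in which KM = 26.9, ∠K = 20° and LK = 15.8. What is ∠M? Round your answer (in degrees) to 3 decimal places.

By the law of cosines, ML² = LK² + KM² − 2·LK·KM·cos K = 174.47, so ML ≈ 13.209.
Law of cosines again: cos M = (KM² + ML² − LK²)/(2·KM·ML) ≈ 0.91248, so ∠M ≈ 24.15°.

24.149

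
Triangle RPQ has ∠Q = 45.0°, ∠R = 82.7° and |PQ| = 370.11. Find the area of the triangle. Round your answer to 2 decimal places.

The third angle is ∠P = 180° − ∠Q − ∠R = 52.30°.
Law of sines: |QR| = |PQ|·sin P/sin R ≈ 295.23.
Law of sines: |RP| = |PQ|·sin Q/sin R ≈ 263.85.
Area = ½·|PQ|·|QR|·sin Q ≈ 38632.

38632.28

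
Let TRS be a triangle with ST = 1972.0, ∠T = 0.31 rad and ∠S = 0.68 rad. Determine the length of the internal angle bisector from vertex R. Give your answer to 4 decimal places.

The third angle is ∠R = π − ∠S − ∠T = 2.152 rad.
Law of sines: RS = ST·sin T/sin R ≈ 719.57.
Law of sines: TR = ST·sin S/sin R ≈ 1483.2.
The bisector from R has length 2·TR·RS·cos(∠R/2)/(TR+RS) ≈ 460.31.

t_R ≈ 460.3126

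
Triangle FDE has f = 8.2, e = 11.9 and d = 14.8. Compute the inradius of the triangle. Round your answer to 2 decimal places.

Semiperimeter s = (8.2 + 14.8 + 11.9)/2 = 17.45.
Heron's formula: area = √(17.45·9.25·2.65·5.55) ≈ 48.723.
Inradius = area/s = 48.723/17.45 ≈ 2.7922.

r ≈ 2.79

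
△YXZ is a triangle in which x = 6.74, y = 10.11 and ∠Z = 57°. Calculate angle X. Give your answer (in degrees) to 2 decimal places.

∠X ≈ 41.28°

By the law of cosines, z² = y² + x² − 2·y·x·cos Z = 73.415, so z ≈ 8.5682.
Law of cosines again: cos X = (z² + y² − x²)/(2·z·y) ≈ 0.75151, so ∠X ≈ 41.28°.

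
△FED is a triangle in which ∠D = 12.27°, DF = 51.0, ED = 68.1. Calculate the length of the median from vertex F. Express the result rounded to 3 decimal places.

19.148

By the law of cosines, FE² = ED² + DF² − 2·ED·DF·cos D = 451.08, so FE ≈ 21.239.
Median from F: ½√(2·DF² + 2·FE² − ED²) ≈ 19.148.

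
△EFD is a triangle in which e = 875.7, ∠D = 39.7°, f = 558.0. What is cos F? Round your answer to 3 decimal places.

By the law of cosines, d² = e² + f² − 2·e·f·cos D = 3.2629e+05, so d ≈ 571.22.
Law of cosines again: cos F = (d² + e² − f²)/(2·d·e) ≈ 0.78144, so ∠F ≈ 38.61°.

cos F ≈ 0.781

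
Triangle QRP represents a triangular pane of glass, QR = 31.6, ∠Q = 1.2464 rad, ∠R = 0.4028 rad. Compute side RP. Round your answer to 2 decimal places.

The third angle is ∠P = π − ∠Q − ∠R = 1.4924 rad.
Law of sines: RP = QR·sin Q/sin P ≈ 30.044.

30.04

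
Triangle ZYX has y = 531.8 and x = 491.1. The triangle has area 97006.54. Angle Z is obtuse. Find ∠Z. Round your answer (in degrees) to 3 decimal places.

∠Z ≈ 132.024°

From area = ½·y·x·sin Z, we get sin Z = 2·area/(y·x) ≈ 0.74287.
Taking the obtuse solution, ∠Z ≈ 132.02°.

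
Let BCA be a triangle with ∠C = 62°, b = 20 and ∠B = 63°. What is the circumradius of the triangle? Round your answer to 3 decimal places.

11.223

The third angle is ∠A = 180° − ∠B − ∠C = 55.00°.
Law of sines: c = b·sin C/sin B ≈ 19.819.
Law of sines: a = b·sin A/sin B ≈ 18.387.
Circumradius = b/(2 sin B) ≈ 11.223.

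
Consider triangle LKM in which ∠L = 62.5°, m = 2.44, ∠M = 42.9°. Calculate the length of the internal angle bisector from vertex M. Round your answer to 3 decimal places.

t_M ≈ 3.082

The third angle is ∠K = 180° − ∠M − ∠L = 74.60°.
Law of sines: l = m·sin L/sin M ≈ 3.1794.
Law of sines: k = m·sin K/sin M ≈ 3.4557.
The bisector from M has length 2·l·k·cos(∠M/2)/(l+k) ≈ 3.0824.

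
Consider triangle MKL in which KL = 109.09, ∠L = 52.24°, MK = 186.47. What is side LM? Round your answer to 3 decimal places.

232.129

Law of sines: sin M = KL·sin L/MK ≈ 0.46251.
Since MK ≥ KL, only the acute value applies: ∠M ≈ 27.55°.
Then ∠K = 180° − ∠L − ∠M ≈ 100.21°.
Law of sines gives LM = MK·sin K/sin L ≈ 232.13.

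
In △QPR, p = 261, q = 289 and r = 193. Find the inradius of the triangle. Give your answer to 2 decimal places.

66.18

Semiperimeter s = (289 + 261 + 193)/2 = 371.5.
Heron's formula: area = √(371.5·82.5·110.5·178.5) ≈ 24587.
Inradius = area/s = 24587/371.5 ≈ 66.183.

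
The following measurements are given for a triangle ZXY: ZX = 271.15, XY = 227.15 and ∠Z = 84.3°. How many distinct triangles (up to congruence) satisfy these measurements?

ZX·sin Z = 271.15·sin(84.3°) ≈ 269.8.
Since XY = 227.15 < 269.8 = ZX sin Z, no triangle exists.

0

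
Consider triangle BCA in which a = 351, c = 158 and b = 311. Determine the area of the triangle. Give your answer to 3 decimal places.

area ≈ 24566.077

Semiperimeter s = (311 + 158 + 351)/2 = 410.
Heron's formula: area = √(410·99·252·59) ≈ 24566.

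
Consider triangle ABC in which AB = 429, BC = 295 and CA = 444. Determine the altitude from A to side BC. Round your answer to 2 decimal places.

Semiperimeter s = (295 + 444 + 429)/2 = 584.
Heron's formula: area = √(584·289·140·155) ≈ 60518.
The altitude from A has length 2·area/BC ≈ 410.29.

h_A ≈ 410.29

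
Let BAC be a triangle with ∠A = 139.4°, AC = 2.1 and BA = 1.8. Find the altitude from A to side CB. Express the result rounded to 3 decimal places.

0.672

By the law of cosines, CB² = BA² + AC² − 2·BA·AC·cos A = 13.39, so CB ≈ 3.6592.
Area = ½·BA·AC·sin A ≈ 1.23.
The altitude from A has length 2·area/CB ≈ 0.67225.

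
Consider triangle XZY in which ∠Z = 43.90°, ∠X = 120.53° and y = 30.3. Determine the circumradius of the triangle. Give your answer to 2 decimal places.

The third angle is ∠Y = 180° − ∠X − ∠Z = 15.57°.
Law of sines: x = y·sin X/sin Y ≈ 97.235.
Law of sines: z = y·sin Z/sin Y ≈ 78.274.
Circumradius = y/(2 sin Y) ≈ 56.442.

R ≈ 56.44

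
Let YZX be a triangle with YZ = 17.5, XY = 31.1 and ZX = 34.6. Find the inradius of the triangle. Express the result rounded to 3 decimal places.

Semiperimeter s = (34.6 + 31.1 + 17.5)/2 = 41.6.
Heron's formula: area = √(41.6·7·10.5·24.1) ≈ 271.46.
Inradius = area/s = 271.46/41.6 ≈ 6.5254.

r ≈ 6.525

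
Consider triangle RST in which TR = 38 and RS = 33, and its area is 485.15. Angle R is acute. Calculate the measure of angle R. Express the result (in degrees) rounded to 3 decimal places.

From area = ½·TR·RS·sin R, we get sin R = 2·area/(TR·RS) ≈ 0.77376.
Taking the acute solution, ∠R ≈ 50.69°.

50.693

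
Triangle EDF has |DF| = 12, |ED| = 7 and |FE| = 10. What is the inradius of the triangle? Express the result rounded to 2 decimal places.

2.41

Semiperimeter s = (12 + 10 + 7)/2 = 14.5.
Heron's formula: area = √(14.5·2.5·4.5·7.5) ≈ 34.978.
Inradius = area/s = 34.978/14.5 ≈ 2.4123.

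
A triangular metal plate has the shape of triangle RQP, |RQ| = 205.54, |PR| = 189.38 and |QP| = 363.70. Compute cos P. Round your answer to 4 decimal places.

By the law of cosines, cos P = (|QP|² + |PR|² − |RQ|²) / (2·|QP|·|PR|) ≈ 0.91391, so ∠P ≈ 23.95°.

cos P ≈ 0.9139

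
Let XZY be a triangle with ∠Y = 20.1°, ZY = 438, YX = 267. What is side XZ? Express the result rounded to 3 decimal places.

By the law of cosines, XZ² = ZY² + YX² − 2·ZY·YX·cos Y = 43486, so XZ ≈ 208.53.

208.534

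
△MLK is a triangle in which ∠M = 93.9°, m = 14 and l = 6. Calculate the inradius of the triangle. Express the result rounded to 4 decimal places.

Law of sines: sin L = l·sin M/m ≈ 0.42758.
Since m ≥ l, only the acute value applies: ∠L ≈ 25.31°.
Then ∠K = 180° − ∠M − ∠L ≈ 60.79°.
Law of sines gives k = m·sin K/sin M ≈ 12.248.
Area = ½·m·l·sin K ≈ 36.658.
Semiperimeter s = (14+6+12.248)/2 = 16.124.
Inradius = area/s = 36.658/16.124 ≈ 2.2735.

r ≈ 2.2735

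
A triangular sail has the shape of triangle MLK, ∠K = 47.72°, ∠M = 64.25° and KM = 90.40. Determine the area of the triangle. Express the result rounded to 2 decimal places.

The third angle is ∠L = 180° − ∠K − ∠M = 68.03°.
Law of sines: LK = KM·sin M/sin L ≈ 87.799.
Law of sines: ML = KM·sin K/sin L ≈ 72.121.
Area = ½·KM·LK·sin K ≈ 2936.2.

2936.17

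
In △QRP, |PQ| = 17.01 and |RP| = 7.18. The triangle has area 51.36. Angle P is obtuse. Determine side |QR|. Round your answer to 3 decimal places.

From area = ½·|RP|·|PQ|·sin P, we get sin P = 2·area/(|RP|·|PQ|) ≈ 0.84106.
Taking the obtuse solution, ∠P ≈ 122.75°.
Law of cosines then gives |QR| ≈ 21.749.

21.749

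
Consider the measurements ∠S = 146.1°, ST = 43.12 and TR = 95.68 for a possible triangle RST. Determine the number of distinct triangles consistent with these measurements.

1

ST·sin S = 43.12·sin(146.1°) ≈ 24.05.
Since ∠S is not acute, a triangle exists only if TR > ST; here TR > ST, so there is exactly one triangle.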